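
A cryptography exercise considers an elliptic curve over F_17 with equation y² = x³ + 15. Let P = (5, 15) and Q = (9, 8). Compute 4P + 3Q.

(9, 8)

First 4P:
Repeated addition: build up to 4P.
2P: tangent at (5, 15): λ = (3·5² + 0)/(2·15) ≡ 7/13. 13⁻¹ ≡ 4 (mod 17) since 13·4 = 52 ≡ 1, so λ ≡ 7·4 ≡ 11.
  x = λ² - 5 - 5 = 121 - 10 ≡ 9; y = λ·(5 - 9) - 15 ≡ 9. → (9, 9)
3P: (9, 9) + (5, 15). λ = (15 - 9)/(5 - 9) ≡ 6/13 mod 17. 13⁻¹ ≡ 4 (mod 17), so λ ≡ 7.
  x = λ² - 9 - 5 = 49 - 14 ≡ 1; y = λ·(9 - 1) - 9 ≡ 13. → (1, 13)
4P: (1, 13) + (5, 15). λ = (15 - 13)/(5 - 1) ≡ 2/4 mod 17. 4⁻¹ ≡ 13 (mod 17), so λ ≡ 9.
  x = λ² - 1 - 5 = 81 - 6 ≡ 7; y = λ·(1 - 7) - 13 ≡ 1. → (7, 1)
4P = (7, 1).
Next 3Q:
Repeated addition: build up to 3Q.
2Q: tangent at (9, 8): λ = (3·9² + 0)/(2·8) ≡ 5/16. 16⁻¹ ≡ 16 (mod 17), so λ ≡ 5·16 ≡ 12.
  x = λ² - 9 - 9 = 144 - 18 ≡ 7; y = λ·(9 - 7) - 8 ≡ 16. → (7, 16)
3Q: (7, 16) + (9, 8). λ = (8 - 16)/(9 - 7) ≡ 9/2 mod 17. 2⁻¹ ≡ 9 (mod 17), so λ ≡ 13.
  x = λ² - 7 - 9 = 169 - 16 ≡ 0; y = λ·(7 - 0) - 16 ≡ 7. → (0, 7)
3Q = (0, 7).
Finally 4P + 3Q:
(7, 1) + (0, 7). λ = (7 - 1)/(0 - 7) ≡ 6/10 mod 17. 10⁻¹ ≡ 12 (mod 17) since 10·12 = 120 ≡ 1, so λ ≡ 4.
  x = λ² - 7 - 0 = 16 - 7 ≡ 9; y = λ·(7 - 9) - 1 ≡ 8. → (9, 8)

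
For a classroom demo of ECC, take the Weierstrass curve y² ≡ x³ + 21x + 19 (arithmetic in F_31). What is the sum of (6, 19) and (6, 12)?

The two points share x = 6 and their y-coordinates satisfy 19 + 12 ≡ 0 (mod 31), so they are inverses. Their sum is ∞.

O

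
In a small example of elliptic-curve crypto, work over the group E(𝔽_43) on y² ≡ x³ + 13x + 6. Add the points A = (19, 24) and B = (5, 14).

(16, 15)

(19, 24) + (5, 14). λ = (14 - 24)/(5 - 19) ≡ 33/29 mod 43. 29⁻¹ ≡ 3 (mod 43), so λ ≡ 13.
  x = λ² - 19 - 5 = 169 - 24 ≡ 16; y = λ·(19 - 16) - 24 ≡ 15. → (16, 15)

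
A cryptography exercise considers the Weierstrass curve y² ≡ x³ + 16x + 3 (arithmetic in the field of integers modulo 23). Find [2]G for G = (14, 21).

(3, 20)

tangent at (14, 21): λ = (3·14² + 16)/(2·21) ≡ 6/19. 19⁻¹ ≡ 17 (mod 23), so λ ≡ 6·17 ≡ 10.
  x = λ² - 14 - 14 = 100 - 28 ≡ 3; y = λ·(14 - 3) - 21 ≡ 20. → (3, 20)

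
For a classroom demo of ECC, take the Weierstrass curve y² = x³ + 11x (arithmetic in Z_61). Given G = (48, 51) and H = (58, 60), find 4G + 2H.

First 4G:
Repeated addition: build up to 4G.
2G: tangent at (48, 51): λ = (3·48² + 11)/(2·51) ≡ 30/41. 41⁻¹ ≡ 3 (mod 61) since 41·3 = 123 ≡ 1, so λ ≡ 30·3 ≡ 29.
  x = λ² - 48 - 48 = 841 - 96 ≡ 13; y = λ·(48 - 13) - 51 ≡ 49. → (13, 49)
3G: (13, 49) + (48, 51). λ = (51 - 49)/(48 - 13) ≡ 2/35 mod 61. 35⁻¹ ≡ 7 (mod 61), so λ ≡ 14.
  x = λ² - 13 - 48 = 196 - 61 ≡ 13; y = λ·(13 - 13) - 49 ≡ 12. → (13, 12)
4G: (13, 12) + (48, 51). λ = (51 - 12)/(48 - 13) ≡ 39/35 mod 61. 35⁻¹ ≡ 7 (mod 61), so λ ≡ 29.
  x = λ² - 13 - 48 = 841 - 61 ≡ 48; y = λ·(13 - 48) - 12 ≡ 10. → (48, 10)
4G = (48, 10).
Next 2H:
Repeated addition: build up to 2H.
2H: tangent at (58, 60): λ = (3·58² + 11)/(2·60) ≡ 38/59. 59⁻¹ ≡ 30 (mod 61), so λ ≡ 38·30 ≡ 42.
  x = λ² - 58 - 58 = 1764 - 116 ≡ 1; y = λ·(58 - 1) - 60 ≡ 16. → (1, 16)
2H = (1, 16).
Finally 4G + 2H:
(48, 10) + (1, 16). λ = (16 - 10)/(1 - 48) ≡ 6/14 mod 61. 14⁻¹ ≡ 48 (mod 61), so λ ≡ 44.
  x = λ² - 48 - 1 = 1936 - 49 ≡ 57; y = λ·(48 - 57) - 10 ≡ 21. → (57, 21)

(57, 21)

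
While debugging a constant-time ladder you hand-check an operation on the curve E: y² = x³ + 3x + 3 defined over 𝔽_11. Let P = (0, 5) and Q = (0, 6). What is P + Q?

The two points share x = 0 and their y-coordinates satisfy 5 + 6 ≡ 0 (mod 11), so they are inverses. Their sum is 𝒪.

O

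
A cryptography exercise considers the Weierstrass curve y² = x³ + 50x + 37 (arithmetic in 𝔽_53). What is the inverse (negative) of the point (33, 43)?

-(33, 43) = (33, -43 mod 53) = (33, 10).

(33, 10)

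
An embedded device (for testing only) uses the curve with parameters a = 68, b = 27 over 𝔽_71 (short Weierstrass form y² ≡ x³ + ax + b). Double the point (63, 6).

(20, 50)

tangent at (63, 6): λ = (3·63² + 68)/(2·6) ≡ 47/12. 12⁻¹ ≡ 6 (mod 71) since 12·6 = 72 ≡ 1, so λ ≡ 47·6 ≡ 69.
  x = λ² - 63 - 63 = 4761 - 126 ≡ 20; y = λ·(63 - 20) - 6 ≡ 50. → (20, 50)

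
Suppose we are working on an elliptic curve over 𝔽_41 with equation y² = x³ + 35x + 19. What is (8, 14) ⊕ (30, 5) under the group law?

(39, 8)

(8, 14) + (30, 5). λ = (5 - 14)/(30 - 8) ≡ 32/22 mod 41. 22⁻¹ ≡ 28 (mod 41), so λ ≡ 35.
  x = λ² - 8 - 30 = 1225 - 38 ≡ 39; y = λ·(8 - 39) - 14 ≡ 8. → (39, 8)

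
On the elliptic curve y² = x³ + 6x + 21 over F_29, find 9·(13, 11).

(13, 18)

Write G = (13, 11).
Repeated addition: build up to 9G.
2G: tangent at (13, 11): λ = (3·13² + 6)/(2·11) ≡ 20/22. 22⁻¹ ≡ 4 (mod 29), so λ ≡ 20·4 ≡ 22.
  x = λ² - 13 - 13 = 484 - 26 ≡ 23; y = λ·(13 - 23) - 11 ≡ 1. → (23, 1)
3G: (23, 1) + (13, 11). λ = (11 - 1)/(13 - 23) ≡ 10/19 mod 29. 19⁻¹ ≡ 26 (mod 29), so λ ≡ 28.
  x = λ² - 23 - 13 = 784 - 36 ≡ 23; y = λ·(23 - 23) - 1 ≡ 28. → (23, 28)
4G: (23, 28) + (13, 11). λ = (11 - 28)/(13 - 23) ≡ 12/19 mod 29. 19⁻¹ ≡ 26 (mod 29) since 19·26 = 494 ≡ 1, so λ ≡ 22.
  x = λ² - 23 - 13 = 484 - 36 ≡ 13; y = λ·(23 - 13) - 28 ≡ 18. → (13, 18)
5G: (13, 18) + (13, 11): same x and y₁ ≡ -y₂, so the sum is ∞.
6G: ∞ + (13, 11) = (13, 11) (identity).
7G: tangent at (13, 11): λ = (3·13² + 6)/(2·11) ≡ 20/22. 22⁻¹ ≡ 4 (mod 29), so λ ≡ 20·4 ≡ 22.
  x = λ² - 13 - 13 = 484 - 26 ≡ 23; y = λ·(13 - 23) - 11 ≡ 1. → (23, 1)
8G: (23, 1) + (13, 11). λ = (11 - 1)/(13 - 23) ≡ 10/19 mod 29. 19⁻¹ ≡ 26 (mod 29), so λ ≡ 28.
  x = λ² - 23 - 13 = 784 - 36 ≡ 23; y = λ·(23 - 23) - 1 ≡ 28. → (23, 28)
9G: (23, 28) + (13, 11). λ = (11 - 28)/(13 - 23) ≡ 12/19 mod 29. 19⁻¹ ≡ 26 (mod 29) since 19·26 = 494 ≡ 1, so λ ≡ 22.
  x = λ² - 23 - 13 = 484 - 36 ≡ 13; y = λ·(23 - 13) - 28 ≡ 18. → (13, 18)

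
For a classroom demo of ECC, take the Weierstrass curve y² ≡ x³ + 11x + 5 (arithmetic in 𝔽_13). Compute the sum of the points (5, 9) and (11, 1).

(5, 9) + (11, 1). λ = (1 - 9)/(11 - 5) ≡ 5/6 mod 13. 6⁻¹ ≡ 11 (mod 13), so λ ≡ 3.
  x = λ² - 5 - 11 = 9 - 16 ≡ 6; y = λ·(5 - 6) - 9 ≡ 1. → (6, 1)

(6, 1)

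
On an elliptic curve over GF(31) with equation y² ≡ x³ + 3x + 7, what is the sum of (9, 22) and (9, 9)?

The two points share x = 9 and their y-coordinates satisfy 22 + 9 ≡ 0 (mod 31), so they are inverses. Their sum is the point at infinity.

O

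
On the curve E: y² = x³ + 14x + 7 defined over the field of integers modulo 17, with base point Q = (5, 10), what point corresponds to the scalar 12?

O

Repeated addition: build up to 12Q.
2Q: tangent at (5, 10): λ = (3·5² + 14)/(2·10) ≡ 4/3. 3⁻¹ ≡ 6 (mod 17) since 3·6 = 18 ≡ 1, so λ ≡ 4·6 ≡ 7.
  x = λ² - 5 - 5 = 49 - 10 ≡ 5; y = λ·(5 - 5) - 10 ≡ 7. → (5, 7)
3Q: (5, 7) + (5, 10): same x and y₁ ≡ -y₂, so the sum is O.
4Q: O + (5, 10) = (5, 10) (identity).
5Q: tangent at (5, 10): λ = (3·5² + 14)/(2·10) ≡ 4/3. 3⁻¹ ≡ 6 (mod 17) since 3·6 = 18 ≡ 1, so λ ≡ 4·6 ≡ 7.
  x = λ² - 5 - 5 = 49 - 10 ≡ 5; y = λ·(5 - 5) - 10 ≡ 7. → (5, 7)
6Q: (5, 7) + (5, 10): same x and y₁ ≡ -y₂, so the sum is O.
7Q: O + (5, 10) = (5, 10) (identity).
8Q: tangent at (5, 10): λ = (3·5² + 14)/(2·10) ≡ 4/3. 3⁻¹ ≡ 6 (mod 17), so λ ≡ 4·6 ≡ 7.
  x = λ² - 5 - 5 = 49 - 10 ≡ 5; y = λ·(5 - 5) - 10 ≡ 7. → (5, 7)
9Q: (5, 7) + (5, 10): same x and y₁ ≡ -y₂, so the sum is O.
10Q: O + (5, 10) = (5, 10) (identity).
11Q: tangent at (5, 10): λ = (3·5² + 14)/(2·10) ≡ 4/3. 3⁻¹ ≡ 6 (mod 17), so λ ≡ 4·6 ≡ 7.
  x = λ² - 5 - 5 = 49 - 10 ≡ 5; y = λ·(5 - 5) - 10 ≡ 7. → (5, 7)
12Q: (5, 7) + (5, 10): same x and y₁ ≡ -y₂, so the sum is O.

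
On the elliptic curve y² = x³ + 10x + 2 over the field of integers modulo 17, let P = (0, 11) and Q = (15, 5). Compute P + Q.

(0, 11) + (15, 5). λ = (5 - 11)/(15 - 0) ≡ 11/15 mod 17. 15⁻¹ ≡ 8 (mod 17), so λ ≡ 3.
  x = λ² - 0 - 15 = 9 - 15 ≡ 11; y = λ·(0 - 11) - 11 ≡ 7. → (11, 7)

(11, 7)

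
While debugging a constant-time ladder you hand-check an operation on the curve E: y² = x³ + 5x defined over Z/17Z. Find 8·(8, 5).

Write G = (8, 5).
Double-and-add on 8 = (1000)₂. Start with G = (8, 5) for the leading 1-bit.
double: tangent at (8, 5): λ = (3·8² + 5)/(2·5) ≡ 10/10. 10⁻¹ ≡ 12 (mod 17) since 10·12 = 120 ≡ 1, so λ ≡ 10·12 ≡ 1.
  x = λ² - 8 - 8 = 1 - 16 ≡ 2; y = λ·(8 - 2) - 5 ≡ 1. → (2, 1)
double: tangent at (2, 1): λ = (3·2² + 5)/(2·1) ≡ 0/2. 2⁻¹ ≡ 9 (mod 17), so λ ≡ 0·9 ≡ 0.
  x = λ² - 2 - 2 = 0 - 4 ≡ 13; y = λ·(2 - 13) - 1 ≡ 16. → (13, 16)
double: tangent at (13, 16): λ = (3·13² + 5)/(2·16) ≡ 2/15. 15⁻¹ ≡ 8 (mod 17), so λ ≡ 2·8 ≡ 16.
  x = λ² - 13 - 13 = 256 - 26 ≡ 9; y = λ·(13 - 9) - 16 ≡ 14. → (9, 14)

(9, 14)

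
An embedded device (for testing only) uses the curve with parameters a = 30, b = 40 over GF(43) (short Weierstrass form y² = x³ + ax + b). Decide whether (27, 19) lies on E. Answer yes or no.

y² = 19² ≡ 17; x³ + 30x + 40 = 20533 ≡ 22 (mod 43). 17 ≠ 22.

no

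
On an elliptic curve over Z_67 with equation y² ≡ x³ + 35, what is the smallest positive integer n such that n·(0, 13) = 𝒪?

2P: tangent at (0, 13): λ = (3·0² + 0)/(2·13) ≡ 0/26. 26⁻¹ ≡ 49 (mod 67), so λ ≡ 0·49 ≡ 0.
  x = λ² - 0 - 0 = 0 - 0 ≡ 0; y = λ·(0 - 0) - 13 ≡ 54. → (0, 54)
3P: (0, 54) + (0, 13): same x and y₁ ≡ -y₂, so the sum is 𝒪.
3P = 𝒪, so the order is 3.

3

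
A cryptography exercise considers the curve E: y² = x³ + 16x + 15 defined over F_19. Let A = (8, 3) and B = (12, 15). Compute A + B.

(8, 16)

(8, 3) + (12, 15). λ = (15 - 3)/(12 - 8) ≡ 12/4 mod 19. 4⁻¹ ≡ 5 (mod 19), so λ ≡ 3.
  x = λ² - 8 - 12 = 9 - 20 ≡ 8; y = λ·(8 - 8) - 3 ≡ 16. → (8, 16)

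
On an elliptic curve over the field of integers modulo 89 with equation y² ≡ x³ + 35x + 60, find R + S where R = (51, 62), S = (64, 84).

(29, 30)

(51, 62) + (64, 84). λ = (84 - 62)/(64 - 51) ≡ 22/13 mod 89. 13⁻¹ ≡ 48 (mod 89) since 13·48 = 624 ≡ 1, so λ ≡ 77.
  x = λ² - 51 - 64 = 5929 - 115 ≡ 29; y = λ·(51 - 29) - 62 ≡ 30. → (29, 30)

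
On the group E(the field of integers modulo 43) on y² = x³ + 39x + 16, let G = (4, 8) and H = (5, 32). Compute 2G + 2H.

(41, 4)

First 2G:
Repeated addition: build up to 2G.
2G: tangent at (4, 8): λ = (3·4² + 39)/(2·8) ≡ 1/16. 16⁻¹ ≡ 35 (mod 43), so λ ≡ 1·35 ≡ 35.
  x = λ² - 4 - 4 = 1225 - 8 ≡ 13; y = λ·(4 - 13) - 8 ≡ 21. → (13, 21)
2G = (13, 21).
Next 2H:
Repeated addition: build up to 2H.
2H: tangent at (5, 32): λ = (3·5² + 39)/(2·32) ≡ 28/21. 21⁻¹ ≡ 41 (mod 43), so λ ≡ 28·41 ≡ 30.
  x = λ² - 5 - 5 = 900 - 10 ≡ 30; y = λ·(5 - 30) - 32 ≡ 35. → (30, 35)
2H = (30, 35).
Finally 2G + 2H:
(13, 21) + (30, 35). λ = (35 - 21)/(30 - 13) ≡ 14/17 mod 43. 17⁻¹ ≡ 38 (mod 43) since 17·38 = 646 ≡ 1, so λ ≡ 16.
  x = λ² - 13 - 30 = 256 - 43 ≡ 41; y = λ·(13 - 41) - 21 ≡ 4. → (41, 4)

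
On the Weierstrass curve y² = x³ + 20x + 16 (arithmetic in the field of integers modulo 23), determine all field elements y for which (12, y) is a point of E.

x³ + 20x + 16 = 1984 ≡ 6 (mod 23).
Square roots of 6 mod 23: 11 and 12 (since 11² = 121 ≡ 6).

11, 12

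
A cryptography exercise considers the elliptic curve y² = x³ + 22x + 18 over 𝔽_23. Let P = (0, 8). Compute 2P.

(8, 4)

tangent at (0, 8): λ = (3·0² + 22)/(2·8) ≡ 22/16. 16⁻¹ ≡ 13 (mod 23), so λ ≡ 22·13 ≡ 10.
  x = λ² - 0 - 0 = 100 - 0 ≡ 8; y = λ·(0 - 8) - 8 ≡ 4. → (8, 4)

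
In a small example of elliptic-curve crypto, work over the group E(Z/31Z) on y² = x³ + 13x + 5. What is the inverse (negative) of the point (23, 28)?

-(23, 28) = (23, -28 mod 31) = (23, 3).

(23, 3)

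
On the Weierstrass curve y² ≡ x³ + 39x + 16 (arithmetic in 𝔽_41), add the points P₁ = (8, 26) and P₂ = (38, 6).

(0, 37)

(8, 26) + (38, 6). λ = (6 - 26)/(38 - 8) ≡ 21/30 mod 41. 30⁻¹ ≡ 26 (mod 41), so λ ≡ 13.
  x = λ² - 8 - 38 = 169 - 46 ≡ 0; y = λ·(8 - 0) - 26 ≡ 37. → (0, 37)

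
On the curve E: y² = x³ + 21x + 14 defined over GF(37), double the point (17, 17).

tangent at (17, 17): λ = (3·17² + 21)/(2·17) ≡ 0/34. 34⁻¹ ≡ 12 (mod 37), so λ ≡ 0·12 ≡ 0.
  x = λ² - 17 - 17 = 0 - 34 ≡ 3; y = λ·(17 - 3) - 17 ≡ 20. → (3, 20)

(3, 20)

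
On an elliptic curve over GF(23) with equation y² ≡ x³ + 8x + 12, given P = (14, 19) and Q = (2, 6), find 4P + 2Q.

First 4P:
Repeated addition: build up to 4P.
2P: tangent at (14, 19): λ = (3·14² + 8)/(2·19) ≡ 21/15. 15⁻¹ ≡ 20 (mod 23), so λ ≡ 21·20 ≡ 6.
  x = λ² - 14 - 14 = 36 - 28 ≡ 8; y = λ·(14 - 8) - 19 ≡ 17. → (8, 17)
3P: (8, 17) + (14, 19). λ = (19 - 17)/(14 - 8) ≡ 2/6 mod 23. 6⁻¹ ≡ 4 (mod 23), so λ ≡ 8.
  x = λ² - 8 - 14 = 64 - 22 ≡ 19; y = λ·(8 - 19) - 17 ≡ 10. → (19, 10)
4P: (19, 10) + (14, 19). λ = (19 - 10)/(14 - 19) ≡ 9/18 mod 23. 18⁻¹ ≡ 9 (mod 23), so λ ≡ 12.
  x = λ² - 19 - 14 = 144 - 33 ≡ 19; y = λ·(19 - 19) - 10 ≡ 13. → (19, 13)
4P = (19, 13).
Next 2Q:
Repeated addition: build up to 2Q.
2Q: tangent at (2, 6): λ = (3·2² + 8)/(2·6) ≡ 20/12. 12⁻¹ ≡ 2 (mod 23), so λ ≡ 20·2 ≡ 17.
  x = λ² - 2 - 2 = 289 - 4 ≡ 9; y = λ·(2 - 9) - 6 ≡ 13. → (9, 13)
2Q = (9, 13).
Finally 4P + 2Q:
(19, 13) + (9, 13). λ = (13 - 13)/(9 - 19) ≡ 0/13 mod 23. 13⁻¹ ≡ 16 (mod 23), so λ ≡ 0.
  x = λ² - 19 - 9 = 0 - 28 ≡ 18; y = λ·(19 - 18) - 13 ≡ 10. → (18, 10)

(18, 10)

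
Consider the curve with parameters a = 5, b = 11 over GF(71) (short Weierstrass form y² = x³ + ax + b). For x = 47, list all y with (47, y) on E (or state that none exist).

x³ + 5x + 11 = 104069 ≡ 54 (mod 71).
Square roots of 54 mod 71: 14 and 57 (since 14² = 196 ≡ 54).

14, 57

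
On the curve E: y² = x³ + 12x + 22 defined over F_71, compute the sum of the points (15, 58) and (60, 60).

(46, 70)

(15, 58) + (60, 60). λ = (60 - 58)/(60 - 15) ≡ 2/45 mod 71. 45⁻¹ ≡ 30 (mod 71) since 45·30 = 1350 ≡ 1, so λ ≡ 60.
  x = λ² - 15 - 60 = 3600 - 75 ≡ 46; y = λ·(15 - 46) - 58 ≡ 70. → (46, 70)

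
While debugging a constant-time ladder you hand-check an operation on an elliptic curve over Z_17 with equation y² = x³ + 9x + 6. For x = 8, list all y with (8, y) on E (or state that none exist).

none

x³ + 9x + 6 = 590 ≡ 12 (mod 17).
12 is a non-residue mod 17; no y exists.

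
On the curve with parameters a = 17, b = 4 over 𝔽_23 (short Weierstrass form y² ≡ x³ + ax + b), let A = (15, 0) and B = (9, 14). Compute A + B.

(15, 0) + (9, 14). λ = (14 - 0)/(9 - 15) ≡ 14/17 mod 23. 17⁻¹ ≡ 19 (mod 23) since 17·19 = 323 ≡ 1, so λ ≡ 13.
  x = λ² - 15 - 9 = 169 - 24 ≡ 7; y = λ·(15 - 7) - 0 ≡ 12. → (7, 12)

(7, 12)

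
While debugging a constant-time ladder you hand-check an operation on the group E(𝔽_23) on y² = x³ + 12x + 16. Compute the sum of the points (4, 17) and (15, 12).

(4, 17) + (15, 12). λ = (12 - 17)/(15 - 4) ≡ 18/11 mod 23. 11⁻¹ ≡ 21 (mod 23), so λ ≡ 10.
  x = λ² - 4 - 15 = 100 - 19 ≡ 12; y = λ·(4 - 12) - 17 ≡ 18. → (12, 18)

(12, 18)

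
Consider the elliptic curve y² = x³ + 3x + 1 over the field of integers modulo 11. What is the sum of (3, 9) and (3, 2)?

O

The two points share x = 3 and their y-coordinates satisfy 9 + 2 ≡ 0 (mod 11), so they are inverses. Their sum is ∞.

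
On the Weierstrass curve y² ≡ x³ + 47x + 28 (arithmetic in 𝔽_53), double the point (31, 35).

tangent at (31, 35): λ = (3·31² + 47)/(2·35) ≡ 15/17. 17⁻¹ ≡ 25 (mod 53), so λ ≡ 15·25 ≡ 4.
  x = λ² - 31 - 31 = 16 - 62 ≡ 7; y = λ·(31 - 7) - 35 ≡ 8. → (7, 8)

(7, 8)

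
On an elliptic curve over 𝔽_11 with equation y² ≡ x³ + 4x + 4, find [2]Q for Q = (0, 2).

tangent at (0, 2): λ = (3·0² + 4)/(2·2) ≡ 4/4. 4⁻¹ ≡ 3 (mod 11) since 4·3 = 12 ≡ 1, so λ ≡ 4·3 ≡ 1.
  x = λ² - 0 - 0 = 1 - 0 ≡ 1; y = λ·(0 - 1) - 2 ≡ 8. → (1, 8)

(1, 8)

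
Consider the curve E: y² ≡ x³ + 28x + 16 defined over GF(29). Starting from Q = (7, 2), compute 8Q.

(14, 7)

Repeated addition: build up to 8Q.
2Q: tangent at (7, 2): λ = (3·7² + 28)/(2·2) ≡ 1/4. 4⁻¹ ≡ 22 (mod 29) since 4·22 = 88 ≡ 1, so λ ≡ 1·22 ≡ 22.
  x = λ² - 7 - 7 = 484 - 14 ≡ 6; y = λ·(7 - 6) - 2 ≡ 20. → (6, 20)
3Q: (6, 20) + (7, 2). λ = (2 - 20)/(7 - 6) ≡ 11/1 mod 29. 1⁻¹ ≡ 1 (mod 29) since 1·1 = 1 ≡ 1, so λ ≡ 11.
  x = λ² - 6 - 7 = 121 - 13 ≡ 21; y = λ·(6 - 21) - 20 ≡ 18. → (21, 18)
4Q: (21, 18) + (7, 2). λ = (2 - 18)/(7 - 21) ≡ 13/15 mod 29. 15⁻¹ ≡ 2 (mod 29), so λ ≡ 26.
  x = λ² - 21 - 7 = 676 - 28 ≡ 10; y = λ·(21 - 10) - 18 ≡ 7. → (10, 7)
5Q: (10, 7) + (7, 2). λ = (2 - 7)/(7 - 10) ≡ 24/26 mod 29. 26⁻¹ ≡ 19 (mod 29), so λ ≡ 21.
  x = λ² - 10 - 7 = 441 - 17 ≡ 18; y = λ·(10 - 18) - 7 ≡ 28. → (18, 28)
6Q: (18, 28) + (7, 2). λ = (2 - 28)/(7 - 18) ≡ 3/18 mod 29. 18⁻¹ ≡ 21 (mod 29) since 18·21 = 378 ≡ 1, so λ ≡ 5.
  x = λ² - 18 - 7 = 25 - 25 ≡ 0; y = λ·(18 - 0) - 28 ≡ 4. → (0, 4)
7Q: (0, 4) + (7, 2). λ = (2 - 4)/(7 - 0) ≡ 27/7 mod 29. 7⁻¹ ≡ 25 (mod 29), so λ ≡ 8.
  x = λ² - 0 - 7 = 64 - 7 ≡ 28; y = λ·(0 - 28) - 4 ≡ 4. → (28, 4)
8Q: (28, 4) + (7, 2). λ = (2 - 4)/(7 - 28) ≡ 27/8 mod 29. 8⁻¹ ≡ 11 (mod 29), so λ ≡ 7.
  x = λ² - 28 - 7 = 49 - 35 ≡ 14; y = λ·(28 - 14) - 4 ≡ 7. → (14, 7)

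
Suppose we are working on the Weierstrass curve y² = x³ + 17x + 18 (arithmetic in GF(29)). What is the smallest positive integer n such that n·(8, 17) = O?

9

2P: tangent at (8, 17): λ = (3·8² + 17)/(2·17) ≡ 6/5. 5⁻¹ ≡ 6 (mod 29), so λ ≡ 6·6 ≡ 7.
  x = λ² - 8 - 8 = 49 - 16 ≡ 4; y = λ·(8 - 4) - 17 ≡ 11. → (4, 11)
3P: (4, 11) + (8, 17). λ = (17 - 11)/(8 - 4) ≡ 6/4 mod 29. 4⁻¹ ≡ 22 (mod 29), so λ ≡ 16.
  x = λ² - 4 - 8 = 256 - 12 ≡ 12; y = λ·(4 - 12) - 11 ≡ 6. → (12, 6)
4P: (12, 6) + (8, 17). λ = (17 - 6)/(8 - 12) ≡ 11/25 mod 29. 25⁻¹ ≡ 7 (mod 29) since 25·7 = 175 ≡ 1, so λ ≡ 19.
  x = λ² - 12 - 8 = 361 - 20 ≡ 22; y = λ·(12 - 22) - 6 ≡ 7. → (22, 7)
5P: (22, 7) + (8, 17). λ = (17 - 7)/(8 - 22) ≡ 10/15 mod 29. 15⁻¹ ≡ 2 (mod 29) since 15·2 = 30 ≡ 1, so λ ≡ 20.
  x = λ² - 22 - 8 = 400 - 30 ≡ 22; y = λ·(22 - 22) - 7 ≡ 22. → (22, 22)
6P: (22, 22) + (8, 17). λ = (17 - 22)/(8 - 22) ≡ 24/15 mod 29. 15⁻¹ ≡ 2 (mod 29), so λ ≡ 19.
  x = λ² - 22 - 8 = 361 - 30 ≡ 12; y = λ·(22 - 12) - 22 ≡ 23. → (12, 23)
7P: (12, 23) + (8, 17). λ = (17 - 23)/(8 - 12) ≡ 23/25 mod 29. 25⁻¹ ≡ 7 (mod 29) since 25·7 = 175 ≡ 1, so λ ≡ 16.
  x = λ² - 12 - 8 = 256 - 20 ≡ 4; y = λ·(12 - 4) - 23 ≡ 18. → (4, 18)
8P: (4, 18) + (8, 17). λ = (17 - 18)/(8 - 4) ≡ 28/4 mod 29. 4⁻¹ ≡ 22 (mod 29), so λ ≡ 7.
  x = λ² - 4 - 8 = 49 - 12 ≡ 8; y = λ·(4 - 8) - 18 ≡ 12. → (8, 12)
9P: (8, 12) + (8, 17): same x and y₁ ≡ -y₂, so the sum is O.
9P = O, so the order is 9.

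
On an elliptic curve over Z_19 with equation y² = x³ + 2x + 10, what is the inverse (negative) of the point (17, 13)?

(17, 6)

-(17, 13) = (17, -13 mod 19) = (17, 6).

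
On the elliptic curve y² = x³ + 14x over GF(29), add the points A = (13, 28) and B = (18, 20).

(11, 21)

(13, 28) + (18, 20). λ = (20 - 28)/(18 - 13) ≡ 21/5 mod 29. 5⁻¹ ≡ 6 (mod 29), so λ ≡ 10.
  x = λ² - 13 - 18 = 100 - 31 ≡ 11; y = λ·(13 - 11) - 28 ≡ 21. → (11, 21)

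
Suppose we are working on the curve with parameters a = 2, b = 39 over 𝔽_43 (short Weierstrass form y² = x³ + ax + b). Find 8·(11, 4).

Write Q = (11, 4).
Double-and-add on 8 = (1000)₂. Start with Q = (11, 4) for the leading 1-bit.
double: tangent at (11, 4): λ = (3·11² + 2)/(2·4) ≡ 21/8. 8⁻¹ ≡ 27 (mod 43) since 8·27 = 216 ≡ 1, so λ ≡ 21·27 ≡ 8.
  x = λ² - 11 - 11 = 64 - 22 ≡ 42; y = λ·(11 - 42) - 4 ≡ 6. → (42, 6)
double: tangent at (42, 6): λ = (3·42² + 2)/(2·6) ≡ 5/12. 12⁻¹ ≡ 18 (mod 43), so λ ≡ 5·18 ≡ 4.
  x = λ² - 42 - 42 = 16 - 84 ≡ 18; y = λ·(42 - 18) - 6 ≡ 4. → (18, 4)
double: tangent at (18, 4): λ = (3·18² + 2)/(2·4) ≡ 28/8. 8⁻¹ ≡ 27 (mod 43) since 8·27 = 216 ≡ 1, so λ ≡ 28·27 ≡ 25.
  x = λ² - 18 - 18 = 625 - 36 ≡ 30; y = λ·(18 - 30) - 4 ≡ 40. → (30, 40)

(30, 40)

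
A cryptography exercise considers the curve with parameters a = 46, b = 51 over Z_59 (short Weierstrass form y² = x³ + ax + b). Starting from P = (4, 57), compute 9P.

Repeated addition: build up to 9P.
2P: tangent at (4, 57): λ = (3·4² + 46)/(2·57) ≡ 35/55. 55⁻¹ ≡ 44 (mod 59) since 55·44 = 2420 ≡ 1, so λ ≡ 35·44 ≡ 6.
  x = λ² - 4 - 4 = 36 - 8 ≡ 28; y = λ·(4 - 28) - 57 ≡ 35. → (28, 35)
3P: (28, 35) + (4, 57). λ = (57 - 35)/(4 - 28) ≡ 22/35 mod 59. 35⁻¹ ≡ 27 (mod 59) since 35·27 = 945 ≡ 1, so λ ≡ 4.
  x = λ² - 28 - 4 = 16 - 32 ≡ 43; y = λ·(28 - 43) - 35 ≡ 23. → (43, 23)
4P: (43, 23) + (4, 57). λ = (57 - 23)/(4 - 43) ≡ 34/20 mod 59. 20⁻¹ ≡ 3 (mod 59), so λ ≡ 43.
  x = λ² - 43 - 4 = 1849 - 47 ≡ 32; y = λ·(43 - 32) - 23 ≡ 37. → (32, 37)
5P: (32, 37) + (4, 57). λ = (57 - 37)/(4 - 32) ≡ 20/31 mod 59. 31⁻¹ ≡ 40 (mod 59) since 31·40 = 1240 ≡ 1, so λ ≡ 33.
  x = λ² - 32 - 4 = 1089 - 36 ≡ 50; y = λ·(32 - 50) - 37 ≡ 18. → (50, 18)
6P: (50, 18) + (4, 57). λ = (57 - 18)/(4 - 50) ≡ 39/13 mod 59. 13⁻¹ ≡ 50 (mod 59), so λ ≡ 3.
  x = λ² - 50 - 4 = 9 - 54 ≡ 14; y = λ·(50 - 14) - 18 ≡ 31. → (14, 31)
7P: (14, 31) + (4, 57). λ = (57 - 31)/(4 - 14) ≡ 26/49 mod 59. 49⁻¹ ≡ 53 (mod 59), so λ ≡ 21.
  x = λ² - 14 - 4 = 441 - 18 ≡ 10; y = λ·(14 - 10) - 31 ≡ 53. → (10, 53)
8P: (10, 53) + (4, 57). λ = (57 - 53)/(4 - 10) ≡ 4/53 mod 59. 53⁻¹ ≡ 49 (mod 59), so λ ≡ 19.
  x = λ² - 10 - 4 = 361 - 14 ≡ 52; y = λ·(10 - 52) - 53 ≡ 34. → (52, 34)
9P: (52, 34) + (4, 57). λ = (57 - 34)/(4 - 52) ≡ 23/11 mod 59. 11⁻¹ ≡ 43 (mod 59), so λ ≡ 45.
  x = λ² - 52 - 4 = 2025 - 56 ≡ 22; y = λ·(52 - 22) - 34 ≡ 18. → (22, 18)

(22, 18)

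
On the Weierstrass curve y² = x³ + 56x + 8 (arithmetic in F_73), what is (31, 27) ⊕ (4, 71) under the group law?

(31, 27) + (4, 71). λ = (71 - 27)/(4 - 31) ≡ 44/46 mod 73. 46⁻¹ ≡ 27 (mod 73) since 46·27 = 1242 ≡ 1, so λ ≡ 20.
  x = λ² - 31 - 4 = 400 - 35 ≡ 0; y = λ·(31 - 0) - 27 ≡ 9. → (0, 9)

(0, 9)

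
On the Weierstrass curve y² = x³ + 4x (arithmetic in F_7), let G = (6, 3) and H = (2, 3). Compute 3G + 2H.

First 3G:
Repeated addition: build up to 3G.
2G: tangent at (6, 3): λ = (3·6² + 4)/(2·3) ≡ 0/6. 6⁻¹ ≡ 6 (mod 7) since 6·6 = 36 ≡ 1, so λ ≡ 0·6 ≡ 0.
  x = λ² - 6 - 6 = 0 - 12 ≡ 2; y = λ·(6 - 2) - 3 ≡ 4. → (2, 4)
3G: (2, 4) + (6, 3). λ = (3 - 4)/(6 - 2) ≡ 6/4 mod 7. 4⁻¹ ≡ 2 (mod 7) since 4·2 = 8 ≡ 1, so λ ≡ 5.
  x = λ² - 2 - 6 = 25 - 8 ≡ 3; y = λ·(2 - 3) - 4 ≡ 5. → (3, 5)
3G = (3, 5).
Next 2H:
Repeated addition: build up to 2H.
2H: tangent at (2, 3): λ = (3·2² + 4)/(2·3) ≡ 2/6. 6⁻¹ ≡ 6 (mod 7) since 6·6 = 36 ≡ 1, so λ ≡ 2·6 ≡ 5.
  x = λ² - 2 - 2 = 25 - 4 ≡ 0; y = λ·(2 - 0) - 3 ≡ 0. → (0, 0)
2H = (0, 0).
Finally 3G + 2H:
(3, 5) + (0, 0). λ = (0 - 5)/(0 - 3) ≡ 2/4 mod 7. 4⁻¹ ≡ 2 (mod 7) since 4·2 = 8 ≡ 1, so λ ≡ 4.
  x = λ² - 3 - 0 = 16 - 3 ≡ 6; y = λ·(3 - 6) - 5 ≡ 4. → (6, 4)

(6, 4)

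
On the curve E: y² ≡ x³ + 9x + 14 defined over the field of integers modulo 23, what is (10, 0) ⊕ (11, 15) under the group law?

(20, 11)

(10, 0) + (11, 15). λ = (15 - 0)/(11 - 10) ≡ 15/1 mod 23. 1⁻¹ ≡ 1 (mod 23) since 1·1 = 1 ≡ 1, so λ ≡ 15.
  x = λ² - 10 - 11 = 225 - 21 ≡ 20; y = λ·(10 - 20) - 0 ≡ 11. → (20, 11)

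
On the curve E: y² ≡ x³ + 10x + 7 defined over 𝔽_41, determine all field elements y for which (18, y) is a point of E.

x³ + 10x + 7 = 6019 ≡ 33 (mod 41).
Square roots of 33 mod 41: 19 and 22 (since 19² = 361 ≡ 33).

19, 22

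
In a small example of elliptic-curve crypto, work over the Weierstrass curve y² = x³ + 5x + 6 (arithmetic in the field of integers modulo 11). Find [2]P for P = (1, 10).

(3, 9)

tangent at (1, 10): λ = (3·1² + 5)/(2·10) ≡ 8/9. 9⁻¹ ≡ 5 (mod 11), so λ ≡ 8·5 ≡ 7.
  x = λ² - 1 - 1 = 49 - 2 ≡ 3; y = λ·(1 - 3) - 10 ≡ 9. → (3, 9)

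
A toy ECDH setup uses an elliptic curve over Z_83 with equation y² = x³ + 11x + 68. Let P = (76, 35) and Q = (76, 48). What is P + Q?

The two points share x = 76 and their y-coordinates satisfy 35 + 48 ≡ 0 (mod 83), so they are inverses. Their sum is O.

O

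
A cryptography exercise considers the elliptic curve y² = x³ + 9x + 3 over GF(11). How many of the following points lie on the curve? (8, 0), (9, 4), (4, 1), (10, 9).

1

(8, 0): 0² ≡ 0, rhs ≡ 4 → off.
(9, 4): 4² ≡ 5, rhs ≡ 10 → off.
(4, 1): 1² ≡ 1, rhs ≡ 4 → off.
(10, 9): 9² ≡ 4, rhs ≡ 4 → on.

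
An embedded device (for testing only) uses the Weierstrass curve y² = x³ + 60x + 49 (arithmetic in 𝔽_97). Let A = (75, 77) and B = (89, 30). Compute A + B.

(19, 26)

(75, 77) + (89, 30). λ = (30 - 77)/(89 - 75) ≡ 50/14 mod 97. 14⁻¹ ≡ 7 (mod 97) since 14·7 = 98 ≡ 1, so λ ≡ 59.
  x = λ² - 75 - 89 = 3481 - 164 ≡ 19; y = λ·(75 - 19) - 77 ≡ 26. → (19, 26)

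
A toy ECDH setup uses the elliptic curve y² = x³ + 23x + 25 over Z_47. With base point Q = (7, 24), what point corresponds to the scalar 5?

(27, 5)

Double-and-add on 5 = (101)₂. Start with Q = (7, 24) for the leading 1-bit.
double: tangent at (7, 24): λ = (3·7² + 23)/(2·24) ≡ 29/1. 1⁻¹ ≡ 1 (mod 47) since 1·1 = 1 ≡ 1, so λ ≡ 29·1 ≡ 29.
  x = λ² - 7 - 7 = 841 - 14 ≡ 28; y = λ·(7 - 28) - 24 ≡ 25. → (28, 25)
double: tangent at (28, 25): λ = (3·28² + 23)/(2·25) ≡ 25/3. 3⁻¹ ≡ 16 (mod 47) since 3·16 = 48 ≡ 1, so λ ≡ 25·16 ≡ 24.
  x = λ² - 28 - 28 = 576 - 56 ≡ 3; y = λ·(28 - 3) - 25 ≡ 11. → (3, 11)
add Q: (3, 11) + (7, 24). λ = (24 - 11)/(7 - 3) ≡ 13/4 mod 47. 4⁻¹ ≡ 12 (mod 47), so λ ≡ 15.
  x = λ² - 3 - 7 = 225 - 10 ≡ 27; y = λ·(3 - 27) - 11 ≡ 5. → (27, 5)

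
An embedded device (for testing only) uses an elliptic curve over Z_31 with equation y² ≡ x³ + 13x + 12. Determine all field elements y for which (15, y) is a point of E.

x³ + 13x + 12 = 3582 ≡ 17 (mod 31).
17 is a non-residue mod 31; no y exists.

none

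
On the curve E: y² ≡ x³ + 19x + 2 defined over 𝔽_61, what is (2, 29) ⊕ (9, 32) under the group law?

(34, 27)

(2, 29) + (9, 32). λ = (32 - 29)/(9 - 2) ≡ 3/7 mod 61. 7⁻¹ ≡ 35 (mod 61), so λ ≡ 44.
  x = λ² - 2 - 9 = 1936 - 11 ≡ 34; y = λ·(2 - 34) - 29 ≡ 27. → (34, 27)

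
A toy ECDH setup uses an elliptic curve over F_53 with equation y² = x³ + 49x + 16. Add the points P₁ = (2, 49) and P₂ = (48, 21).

(2, 49) + (48, 21). λ = (21 - 49)/(48 - 2) ≡ 25/46 mod 53. 46⁻¹ ≡ 15 (mod 53), so λ ≡ 4.
  x = λ² - 2 - 48 = 16 - 50 ≡ 19; y = λ·(2 - 19) - 49 ≡ 42. → (19, 42)

(19, 42)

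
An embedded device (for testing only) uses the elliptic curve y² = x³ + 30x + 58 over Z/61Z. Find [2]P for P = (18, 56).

(22, 52)

tangent at (18, 56): λ = (3·18² + 30)/(2·56) ≡ 26/51. 51⁻¹ ≡ 6 (mod 61) since 51·6 = 306 ≡ 1, so λ ≡ 26·6 ≡ 34.
  x = λ² - 18 - 18 = 1156 - 36 ≡ 22; y = λ·(18 - 22) - 56 ≡ 52. → (22, 52)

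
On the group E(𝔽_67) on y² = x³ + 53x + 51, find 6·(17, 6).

Write P = (17, 6).
Repeated addition: build up to 6P.
2P: tangent at (17, 6): λ = (3·17² + 53)/(2·6) ≡ 49/12. 12⁻¹ ≡ 28 (mod 67), so λ ≡ 49·28 ≡ 32.
  x = λ² - 17 - 17 = 1024 - 34 ≡ 52; y = λ·(17 - 52) - 6 ≡ 13. → (52, 13)
3P: (52, 13) + (17, 6). λ = (6 - 13)/(17 - 52) ≡ 60/32 mod 67. 32⁻¹ ≡ 44 (mod 67), so λ ≡ 27.
  x = λ² - 52 - 17 = 729 - 69 ≡ 57; y = λ·(52 - 57) - 13 ≡ 53. → (57, 53)
4P: (57, 53) + (17, 6). λ = (6 - 53)/(17 - 57) ≡ 20/27 mod 67. 27⁻¹ ≡ 5 (mod 67) since 27·5 = 135 ≡ 1, so λ ≡ 33.
  x = λ² - 57 - 17 = 1089 - 74 ≡ 10; y = λ·(57 - 10) - 53 ≡ 24. → (10, 24)
5P: (10, 24) + (17, 6). λ = (6 - 24)/(17 - 10) ≡ 49/7 mod 67. 7⁻¹ ≡ 48 (mod 67), so λ ≡ 7.
  x = λ² - 10 - 17 = 49 - 27 ≡ 22; y = λ·(10 - 22) - 24 ≡ 26. → (22, 26)
6P: (22, 26) + (17, 6). λ = (6 - 26)/(17 - 22) ≡ 47/62 mod 67. 62⁻¹ ≡ 40 (mod 67) since 62·40 = 2480 ≡ 1, so λ ≡ 4.
  x = λ² - 22 - 17 = 16 - 39 ≡ 44; y = λ·(22 - 44) - 26 ≡ 20. → (44, 20)

(44, 20)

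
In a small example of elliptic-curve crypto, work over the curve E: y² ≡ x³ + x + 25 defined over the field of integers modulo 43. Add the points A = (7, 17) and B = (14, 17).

(7, 17) + (14, 17). λ = (17 - 17)/(14 - 7) ≡ 0/7 mod 43. 7⁻¹ ≡ 37 (mod 43) since 7·37 = 259 ≡ 1, so λ ≡ 0.
  x = λ² - 7 - 14 = 0 - 21 ≡ 22; y = λ·(7 - 22) - 17 ≡ 26. → (22, 26)

(22, 26)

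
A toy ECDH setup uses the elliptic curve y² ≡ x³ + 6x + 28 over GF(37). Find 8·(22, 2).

Write G = (22, 2).
Repeated addition: build up to 8G.
2G: tangent at (22, 2): λ = (3·22² + 6)/(2·2) ≡ 15/4. 4⁻¹ ≡ 28 (mod 37), so λ ≡ 15·28 ≡ 13.
  x = λ² - 22 - 22 = 169 - 44 ≡ 14; y = λ·(22 - 14) - 2 ≡ 28. → (14, 28)
3G: (14, 28) + (22, 2). λ = (2 - 28)/(22 - 14) ≡ 11/8 mod 37. 8⁻¹ ≡ 14 (mod 37), so λ ≡ 6.
  x = λ² - 14 - 22 = 36 - 36 ≡ 0; y = λ·(14 - 0) - 28 ≡ 19. → (0, 19)
4G: (0, 19) + (22, 2). λ = (2 - 19)/(22 - 0) ≡ 20/22 mod 37. 22⁻¹ ≡ 32 (mod 37), so λ ≡ 11.
  x = λ² - 0 - 22 = 121 - 22 ≡ 25; y = λ·(0 - 25) - 19 ≡ 2. → (25, 2)
5G: (25, 2) + (22, 2). λ = (2 - 2)/(22 - 25) ≡ 0/34 mod 37. 34⁻¹ ≡ 12 (mod 37) since 34·12 = 408 ≡ 1, so λ ≡ 0.
  x = λ² - 25 - 22 = 0 - 47 ≡ 27; y = λ·(25 - 27) - 2 ≡ 35. → (27, 35)
6G: (27, 35) + (22, 2). λ = (2 - 35)/(22 - 27) ≡ 4/32 mod 37. 32⁻¹ ≡ 22 (mod 37), so λ ≡ 14.
  x = λ² - 27 - 22 = 196 - 49 ≡ 36; y = λ·(27 - 36) - 35 ≡ 24. → (36, 24)
7G: (36, 24) + (22, 2). λ = (2 - 24)/(22 - 36) ≡ 15/23 mod 37. 23⁻¹ ≡ 29 (mod 37) since 23·29 = 667 ≡ 1, so λ ≡ 28.
  x = λ² - 36 - 22 = 784 - 58 ≡ 23; y = λ·(36 - 23) - 24 ≡ 7. → (23, 7)
8G: (23, 7) + (22, 2). λ = (2 - 7)/(22 - 23) ≡ 32/36 mod 37. 36⁻¹ ≡ 36 (mod 37), so λ ≡ 5.
  x = λ² - 23 - 22 = 25 - 45 ≡ 17; y = λ·(23 - 17) - 7 ≡ 23. → (17, 23)

(17, 23)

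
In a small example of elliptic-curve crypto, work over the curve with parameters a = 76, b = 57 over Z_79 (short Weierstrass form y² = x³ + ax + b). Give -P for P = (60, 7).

(60, 72)

-(60, 7) = (60, -7 mod 79) = (60, 72).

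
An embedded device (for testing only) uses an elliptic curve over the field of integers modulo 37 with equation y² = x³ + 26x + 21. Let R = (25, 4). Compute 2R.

(34, 8)

tangent at (25, 4): λ = (3·25² + 26)/(2·4) ≡ 14/8. 8⁻¹ ≡ 14 (mod 37), so λ ≡ 14·14 ≡ 11.
  x = λ² - 25 - 25 = 121 - 50 ≡ 34; y = λ·(25 - 34) - 4 ≡ 8. → (34, 8)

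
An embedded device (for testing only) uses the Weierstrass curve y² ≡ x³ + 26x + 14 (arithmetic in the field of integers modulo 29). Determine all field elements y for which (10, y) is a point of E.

x³ + 26x + 14 = 1274 ≡ 27 (mod 29).
27 is a non-residue mod 29; no y exists.

none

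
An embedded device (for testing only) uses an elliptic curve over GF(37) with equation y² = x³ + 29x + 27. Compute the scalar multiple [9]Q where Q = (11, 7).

(36, 16)

Double-and-add on 9 = (1001)₂. Start with Q = (11, 7) for the leading 1-bit.
double: tangent at (11, 7): λ = (3·11² + 29)/(2·7) ≡ 22/14. 14⁻¹ ≡ 8 (mod 37), so λ ≡ 22·8 ≡ 28.
  x = λ² - 11 - 11 = 784 - 22 ≡ 22; y = λ·(11 - 22) - 7 ≡ 18. → (22, 18)
double: tangent at (22, 18): λ = (3·22² + 29)/(2·18) ≡ 1/36. 36⁻¹ ≡ 36 (mod 37) since 36·36 = 1296 ≡ 1, so λ ≡ 1·36 ≡ 36.
  x = λ² - 22 - 22 = 1296 - 44 ≡ 31; y = λ·(22 - 31) - 18 ≡ 28. → (31, 28)
double: tangent at (31, 28): λ = (3·31² + 29)/(2·28) ≡ 26/19. 19⁻¹ ≡ 2 (mod 37) since 19·2 = 38 ≡ 1, so λ ≡ 26·2 ≡ 15.
  x = λ² - 31 - 31 = 225 - 62 ≡ 15; y = λ·(31 - 15) - 28 ≡ 27. → (15, 27)
add Q: (15, 27) + (11, 7). λ = (7 - 27)/(11 - 15) ≡ 17/33 mod 37. 33⁻¹ ≡ 9 (mod 37) since 33·9 = 297 ≡ 1, so λ ≡ 5.
  x = λ² - 15 - 11 = 25 - 26 ≡ 36; y = λ·(15 - 36) - 27 ≡ 16. → (36, 16)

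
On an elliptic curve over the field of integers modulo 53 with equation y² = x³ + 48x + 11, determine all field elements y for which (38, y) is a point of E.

x³ + 48x + 11 = 56707 ≡ 50 (mod 53).
50 is a non-residue mod 53; no y exists.

none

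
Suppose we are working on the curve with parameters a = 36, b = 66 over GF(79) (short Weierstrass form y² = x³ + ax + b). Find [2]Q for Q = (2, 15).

(27, 24)

tangent at (2, 15): λ = (3·2² + 36)/(2·15) ≡ 48/30. 30⁻¹ ≡ 29 (mod 79), so λ ≡ 48·29 ≡ 49.
  x = λ² - 2 - 2 = 2401 - 4 ≡ 27; y = λ·(2 - 27) - 15 ≡ 24. → (27, 24)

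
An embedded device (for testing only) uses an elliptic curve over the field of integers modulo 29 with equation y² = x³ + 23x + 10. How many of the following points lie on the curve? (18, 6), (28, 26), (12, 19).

(18, 6): 6² ≡ 7, rhs ≡ 21 → off.
(28, 26): 26² ≡ 9, rhs ≡ 15 → off.
(12, 19): 19² ≡ 13, rhs ≡ 13 → on.

1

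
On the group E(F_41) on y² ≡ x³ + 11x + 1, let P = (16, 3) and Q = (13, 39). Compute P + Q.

(33, 37)

(16, 3) + (13, 39). λ = (39 - 3)/(13 - 16) ≡ 36/38 mod 41. 38⁻¹ ≡ 27 (mod 41), so λ ≡ 29.
  x = λ² - 16 - 13 = 841 - 29 ≡ 33; y = λ·(16 - 33) - 3 ≡ 37. → (33, 37)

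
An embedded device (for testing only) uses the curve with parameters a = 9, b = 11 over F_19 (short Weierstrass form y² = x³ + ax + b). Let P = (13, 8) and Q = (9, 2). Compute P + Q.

(13, 8) + (9, 2). λ = (2 - 8)/(9 - 13) ≡ 13/15 mod 19. 15⁻¹ ≡ 14 (mod 19) since 15·14 = 210 ≡ 1, so λ ≡ 11.
  x = λ² - 13 - 9 = 121 - 22 ≡ 4; y = λ·(13 - 4) - 8 ≡ 15. → (4, 15)

(4, 15)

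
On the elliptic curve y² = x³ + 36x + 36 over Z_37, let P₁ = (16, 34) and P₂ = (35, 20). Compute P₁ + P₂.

(16, 34) + (35, 20). λ = (20 - 34)/(35 - 16) ≡ 23/19 mod 37. 19⁻¹ ≡ 2 (mod 37), so λ ≡ 9.
  x = λ² - 16 - 35 = 81 - 51 ≡ 30; y = λ·(16 - 30) - 34 ≡ 25. → (30, 25)

(30, 25)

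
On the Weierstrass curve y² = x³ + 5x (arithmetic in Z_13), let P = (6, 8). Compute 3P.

Repeated addition: build up to 3P.
2P: tangent at (6, 8): λ = (3·6² + 5)/(2·8) ≡ 9/3. 3⁻¹ ≡ 9 (mod 13), so λ ≡ 9·9 ≡ 3.
  x = λ² - 6 - 6 = 9 - 12 ≡ 10; y = λ·(6 - 10) - 8 ≡ 6. → (10, 6)
3P: (10, 6) + (6, 8). λ = (8 - 6)/(6 - 10) ≡ 2/9 mod 13. 9⁻¹ ≡ 3 (mod 13) since 9·3 = 27 ≡ 1, so λ ≡ 6.
  x = λ² - 10 - 6 = 36 - 16 ≡ 7; y = λ·(10 - 7) - 6 ≡ 12. → (7, 12)

(7, 12)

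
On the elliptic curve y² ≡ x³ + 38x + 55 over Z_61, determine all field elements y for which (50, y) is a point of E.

21, 40

x³ + 38x + 55 = 126955 ≡ 14 (mod 61).
Square roots of 14 mod 61: 21 and 40 (since 21² = 441 ≡ 14).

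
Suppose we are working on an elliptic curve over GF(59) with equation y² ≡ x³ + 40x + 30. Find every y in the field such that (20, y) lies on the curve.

x³ + 40x + 30 = 8830 ≡ 39 (mod 59).
39 is a non-residue mod 59; no y exists.

none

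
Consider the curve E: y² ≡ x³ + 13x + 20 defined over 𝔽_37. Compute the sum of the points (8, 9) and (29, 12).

(34, 19)

(8, 9) + (29, 12). λ = (12 - 9)/(29 - 8) ≡ 3/21 mod 37. 21⁻¹ ≡ 30 (mod 37) since 21·30 = 630 ≡ 1, so λ ≡ 16.
  x = λ² - 8 - 29 = 256 - 37 ≡ 34; y = λ·(8 - 34) - 9 ≡ 19. → (34, 19)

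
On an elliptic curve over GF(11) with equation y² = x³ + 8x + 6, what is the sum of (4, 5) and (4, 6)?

O

The two points share x = 4 and their y-coordinates satisfy 5 + 6 ≡ 0 (mod 11), so they are inverses. Their sum is O.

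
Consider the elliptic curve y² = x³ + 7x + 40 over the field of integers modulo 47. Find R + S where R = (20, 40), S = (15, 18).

(20, 40) + (15, 18). λ = (18 - 40)/(15 - 20) ≡ 25/42 mod 47. 42⁻¹ ≡ 28 (mod 47), so λ ≡ 42.
  x = λ² - 20 - 15 = 1764 - 35 ≡ 37; y = λ·(20 - 37) - 40 ≡ 45. → (37, 45)

(37, 45)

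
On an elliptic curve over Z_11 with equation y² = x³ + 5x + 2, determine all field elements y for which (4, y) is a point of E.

x³ + 5x + 2 = 86 ≡ 9 (mod 11).
Square roots of 9 mod 11: 3 and 8 (since 3² = 9 ≡ 9).

3, 8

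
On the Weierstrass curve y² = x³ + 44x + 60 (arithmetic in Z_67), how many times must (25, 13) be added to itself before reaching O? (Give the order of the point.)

8

2P: tangent at (25, 13): λ = (3·25² + 44)/(2·13) ≡ 43/26. 26⁻¹ ≡ 49 (mod 67) since 26·49 = 1274 ≡ 1, so λ ≡ 43·49 ≡ 30.
  x = λ² - 25 - 25 = 900 - 50 ≡ 46; y = λ·(25 - 46) - 13 ≡ 27. → (46, 27)
3P: (46, 27) + (25, 13). λ = (13 - 27)/(25 - 46) ≡ 53/46 mod 67. 46⁻¹ ≡ 51 (mod 67) since 46·51 = 2346 ≡ 1, so λ ≡ 23.
  x = λ² - 46 - 25 = 529 - 71 ≡ 56; y = λ·(46 - 56) - 27 ≡ 11. → (56, 11)
4P: (56, 11) + (25, 13). λ = (13 - 11)/(25 - 56) ≡ 2/36 mod 67. 36⁻¹ ≡ 54 (mod 67), so λ ≡ 41.
  x = λ² - 56 - 25 = 1681 - 81 ≡ 59; y = λ·(56 - 59) - 11 ≡ 0. → (59, 0)
5P: (59, 0) + (25, 13). λ = (13 - 0)/(25 - 59) ≡ 13/33 mod 67. 33⁻¹ ≡ 65 (mod 67), so λ ≡ 41.
  x = λ² - 59 - 25 = 1681 - 84 ≡ 56; y = λ·(59 - 56) - 0 ≡ 56. → (56, 56)
6P: (56, 56) + (25, 13). λ = (13 - 56)/(25 - 56) ≡ 24/36 mod 67. 36⁻¹ ≡ 54 (mod 67) since 36·54 = 1944 ≡ 1, so λ ≡ 23.
  x = λ² - 56 - 25 = 529 - 81 ≡ 46; y = λ·(56 - 46) - 56 ≡ 40. → (46, 40)
7P: (46, 40) + (25, 13). λ = (13 - 40)/(25 - 46) ≡ 40/46 mod 67. 46⁻¹ ≡ 51 (mod 67) since 46·51 = 2346 ≡ 1, so λ ≡ 30.
  x = λ² - 46 - 25 = 900 - 71 ≡ 25; y = λ·(46 - 25) - 40 ≡ 54. → (25, 54)
8P: (25, 54) + (25, 13): same x and y₁ ≡ -y₂, so the sum is O.
8P = O, so the order is 8.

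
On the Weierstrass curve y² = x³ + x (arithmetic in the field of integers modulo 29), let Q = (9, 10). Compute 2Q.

tangent at (9, 10): λ = (3·9² + 1)/(2·10) ≡ 12/20. 20⁻¹ ≡ 16 (mod 29), so λ ≡ 12·16 ≡ 18.
  x = λ² - 9 - 9 = 324 - 18 ≡ 16; y = λ·(9 - 16) - 10 ≡ 9. → (16, 9)

(16, 9)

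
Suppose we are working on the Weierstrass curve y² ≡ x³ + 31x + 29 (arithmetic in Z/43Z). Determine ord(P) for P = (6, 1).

2P: tangent at (6, 1): λ = (3·6² + 31)/(2·1) ≡ 10/2. 2⁻¹ ≡ 22 (mod 43), so λ ≡ 10·22 ≡ 5.
  x = λ² - 6 - 6 = 25 - 12 ≡ 13; y = λ·(6 - 13) - 1 ≡ 7. → (13, 7)
3P: (13, 7) + (6, 1). λ = (1 - 7)/(6 - 13) ≡ 37/36 mod 43. 36⁻¹ ≡ 6 (mod 43) since 36·6 = 216 ≡ 1, so λ ≡ 7.
  x = λ² - 13 - 6 = 49 - 19 ≡ 30; y = λ·(13 - 30) - 7 ≡ 3. → (30, 3)
4P: (30, 3) + (6, 1). λ = (1 - 3)/(6 - 30) ≡ 41/19 mod 43. 19⁻¹ ≡ 34 (mod 43), so λ ≡ 18.
  x = λ² - 30 - 6 = 324 - 36 ≡ 30; y = λ·(30 - 30) - 3 ≡ 40. → (30, 40)
5P: (30, 40) + (6, 1). λ = (1 - 40)/(6 - 30) ≡ 4/19 mod 43. 19⁻¹ ≡ 34 (mod 43), so λ ≡ 7.
  x = λ² - 30 - 6 = 49 - 36 ≡ 13; y = λ·(30 - 13) - 40 ≡ 36. → (13, 36)
6P: (13, 36) + (6, 1). λ = (1 - 36)/(6 - 13) ≡ 8/36 mod 43. 36⁻¹ ≡ 6 (mod 43), so λ ≡ 5.
  x = λ² - 13 - 6 = 25 - 19 ≡ 6; y = λ·(13 - 6) - 36 ≡ 42. → (6, 42)
7P: (6, 42) + (6, 1): same x and y₁ ≡ -y₂, so the sum is the point at infinity.
7P = the point at infinity, so the order is 7.

7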